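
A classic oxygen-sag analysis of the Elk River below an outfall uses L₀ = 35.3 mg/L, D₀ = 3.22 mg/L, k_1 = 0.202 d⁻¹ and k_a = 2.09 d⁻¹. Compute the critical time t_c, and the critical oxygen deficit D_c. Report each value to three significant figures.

With k_a/k_1 = 10.35 and 1 − D₀(k_a−k_1)/(k_1 L₀) = 0.1474,
t_c = ln(10.35 × 0.1474) / (2.09 − 0.202) = ln(1.525) / 1.888 = 0.4222/1.888 = 0.2236 d.
L(t_c) = L₀ e^(−k_1 t_c) = 35.3 × 0.9558 = 33.74 mg/L, and at the critical point k_a D_c = k_1 L, so D_c = (0.202/2.09) × 33.74 = 3.261 mg/L.

t_c ≈ 0.224 d; D_c ≈ 3.26 mg/L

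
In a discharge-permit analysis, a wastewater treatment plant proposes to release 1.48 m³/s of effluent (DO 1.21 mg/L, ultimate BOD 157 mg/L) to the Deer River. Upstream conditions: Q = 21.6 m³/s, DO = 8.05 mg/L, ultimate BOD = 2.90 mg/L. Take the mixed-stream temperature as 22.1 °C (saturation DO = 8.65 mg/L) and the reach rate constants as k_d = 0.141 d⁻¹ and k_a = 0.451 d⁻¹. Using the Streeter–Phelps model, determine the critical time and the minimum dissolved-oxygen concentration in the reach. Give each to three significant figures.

t_c ≈ 3.12 d; minimum DO ≈ 6.07 mg/L

Mixed DO = (21.6×8.05 + 1.48×1.21)/(21.6+1.48) = 175.7/23.08 = 7.611 mg/L.
Mixed L₀ = (21.6×2.90 + 1.48×157)/(23.08) = 295.0/23.08 = 12.78 mg/L.
Initial deficit D₀ = C_s − DO₀ = 8.65 − 7.611 = 1.039 mg/L.
t_c = (1/0.3100) ln[(0.451/0.141)(1 − 1.039×0.3100/(0.141×12.78))] = 3.226 × ln(2.627) = 3.116 d.
D_c = (0.141/0.451) × 12.78 × e^(−0.141×3.116) = 0.3126 × 12.78 × 0.6445 = 2.575 mg/L.
Minimum DO = 8.65 − 2.575 = 6.075 mg/L.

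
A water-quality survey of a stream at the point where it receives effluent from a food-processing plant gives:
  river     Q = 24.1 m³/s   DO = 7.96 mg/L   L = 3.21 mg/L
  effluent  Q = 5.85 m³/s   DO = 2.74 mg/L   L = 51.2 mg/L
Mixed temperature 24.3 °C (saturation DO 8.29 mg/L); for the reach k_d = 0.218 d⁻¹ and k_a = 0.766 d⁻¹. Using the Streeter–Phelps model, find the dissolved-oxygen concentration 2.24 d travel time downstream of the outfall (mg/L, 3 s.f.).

DO ≈ 5.88 mg/L

Mixed DO = (24.1×7.96 + 5.85×2.74)/(24.1+5.85) = 207.9/29.95 = 6.940 mg/L.
Mixed L₀ = (24.1×3.21 + 5.85×51.2)/(29.95) = 376.9/29.95 = 12.58 mg/L.
Initial deficit D₀ = C_s − DO₀ = 8.29 − 6.940 = 1.350 mg/L.
D(2.24) = [0.218×12.58/(0.766−0.218)](e^(−0.218×2.24) − e^(−0.766×2.24)) + 1.350 e^(−0.766×2.24)
= 5.006 × (0.6137 − 0.1798) + 1.350 × 0.1798 = 2.414 mg/L.
DO = 8.29 − 2.414 = 5.876 mg/L.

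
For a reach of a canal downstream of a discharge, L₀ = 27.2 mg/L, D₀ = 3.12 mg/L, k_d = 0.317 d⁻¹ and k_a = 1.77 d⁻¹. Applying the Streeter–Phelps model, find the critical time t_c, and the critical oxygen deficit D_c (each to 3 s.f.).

t_c ≈ 0.670 d; D_c ≈ 3.94 mg/L

At the critical point dD/dt = 0, so k_d L₀ e^(−k_d t) = k_a D. Substituting D(t) from the Streeter–Phelps equation and solving for t gives
t_c = ln[(k_a/k_d)(1 − D₀(k_a−k_d)/(k_d L₀))] / (k_a−k_d).
Here k_a−k_d = 1.453 d⁻¹ and 1 − D₀(k_a−k_d)/(k_d L₀) = 1 − 3.12×1.453/(0.317×27.2) = 0.4742, so
t_c = ln(5.584 × 0.4742) / 1.453 = 0.9738 / 1.453 = 0.6702 d.
L(t_c) = L₀ e^(−k_d t_c) = 27.2 × 0.8086 = 21.99 mg/L, and at the critical point k_a D_c = k_d L, so D_c = (0.317/1.77) × 21.99 = 3.939 mg/L.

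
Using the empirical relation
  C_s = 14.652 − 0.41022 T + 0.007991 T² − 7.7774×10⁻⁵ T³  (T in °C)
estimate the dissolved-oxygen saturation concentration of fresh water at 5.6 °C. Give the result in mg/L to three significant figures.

C_s ≈ 12.6 mg/L

C_s = 14.652 − 0.41022×5.6 + 0.007991×5.6² − 7.7774×10⁻⁵×5.6³ = 12.59 mg/L.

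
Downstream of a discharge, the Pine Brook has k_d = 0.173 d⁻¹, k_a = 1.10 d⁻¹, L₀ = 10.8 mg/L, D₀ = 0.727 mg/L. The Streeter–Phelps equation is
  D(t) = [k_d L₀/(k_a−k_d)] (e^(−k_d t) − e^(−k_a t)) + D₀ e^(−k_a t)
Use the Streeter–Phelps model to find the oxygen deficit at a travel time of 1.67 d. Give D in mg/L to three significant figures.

D ≈ 1.30 mg/L

k_d L₀/(k_a−k_d) = 0.173×10.8/(1.10−0.173) = 1.868/0.9270 = 2.016 mg/L.
e^(−k_d t) = e^(−0.173×1.670) = 0.7491; e^(−k_a t) = e^(−1.10×1.670) = 0.1593.
D = 2.016 × (0.7491 − 0.1593) + 0.727 × 0.1593 = 1.189 + 0.1158 = 1.305 mg/L.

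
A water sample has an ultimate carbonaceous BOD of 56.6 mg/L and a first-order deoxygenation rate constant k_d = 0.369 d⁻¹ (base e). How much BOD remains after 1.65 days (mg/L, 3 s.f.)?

L_t = L₀ e^(−k_d t) = 56.6 × e^(−0.369×1.65) = 56.6 × 0.5440 = 30.79 mg/L.

L ≈ 30.8 mg/L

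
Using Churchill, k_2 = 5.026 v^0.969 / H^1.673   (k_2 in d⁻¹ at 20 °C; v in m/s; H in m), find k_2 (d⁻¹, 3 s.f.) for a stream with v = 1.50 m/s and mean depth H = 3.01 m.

k_2 ≈ 1.18 d⁻¹

k_2 = 5.026 × 1.50^0.969 / 3.01^1.673 = 5.026 × 1.481 / 6.319 = 1.178 d⁻¹.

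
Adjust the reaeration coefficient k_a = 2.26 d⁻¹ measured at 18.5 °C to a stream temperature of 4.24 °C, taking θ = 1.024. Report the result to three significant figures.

k_a(T₂) = k_a(T₁) · θ^(T₂−T₁) = 2.26 × 1.024^(4.24−18.5)
= 2.26 × 1.024^-14.3 = 2.26 × 0.7131 = 1.612 d⁻¹.

k_a ≈ 1.61 d⁻¹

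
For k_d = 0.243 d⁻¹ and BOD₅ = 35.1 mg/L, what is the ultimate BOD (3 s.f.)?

L₀ ≈ 49.9 mg/L

BOD₅ = L₀(1 − e^(−5k_d)) ⇒ L₀ = BOD₅ / (1 − e^(−5×0.243))
= 35.1 / (1 − 0.2967) = 35.1 / 0.7033 = 49.91 mg/L.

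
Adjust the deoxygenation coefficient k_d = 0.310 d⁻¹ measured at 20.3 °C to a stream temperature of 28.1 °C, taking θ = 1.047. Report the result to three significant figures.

k_d(T₂) = k_d(T₁) · θ^(T₂−T₁) = 0.310 × 1.047^(28.1−20.3)
= 0.310 × 1.047^7.80 = 0.310 × 1.431 = 0.4436 d⁻¹.

k_d ≈ 0.444 d⁻¹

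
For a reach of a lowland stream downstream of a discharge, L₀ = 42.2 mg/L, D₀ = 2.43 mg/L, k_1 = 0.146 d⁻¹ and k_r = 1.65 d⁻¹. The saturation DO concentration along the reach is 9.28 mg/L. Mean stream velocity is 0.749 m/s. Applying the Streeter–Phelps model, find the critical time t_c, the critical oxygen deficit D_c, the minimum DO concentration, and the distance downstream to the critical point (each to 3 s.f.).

With k_r/k_1 = 11.30 and 1 − D₀(k_r−k_1)/(k_1 L₀) = 0.4068,
t_c = ln(11.30 × 0.4068) / (1.65 − 0.146) = ln(4.598) / 1.504 = 1.526/1.504 = 1.014 d.
D_c = (k_1/k_r) L₀ e^(−k_1 t_c) = (0.146/1.65) × 42.2 × e^(−0.146×1.014) = 0.08848 × 42.2 × 0.8624 = 3.220 mg/L.
Minimum DO = C_s − D_c = 9.28 − 3.220 = 6.060 mg/L.
x_c = v t_c = 0.749 m/s × 1.014 d × 86400 s/d = 65640 m ≈ 65.6 km.

t_c ≈ 1.01 d; D_c ≈ 3.22 mg/L; min DO ≈ 6.06 mg/L; x_c ≈ 65.6 km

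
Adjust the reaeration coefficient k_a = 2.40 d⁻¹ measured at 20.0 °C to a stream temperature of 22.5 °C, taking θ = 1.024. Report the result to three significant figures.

k_a(T₂) = k_a(T₁) · θ^(T₂−T₁) = 2.40 × 1.024^(22.5−20.0)
= 2.40 × 1.024^2.50 = 2.40 × 1.061 = 2.547 d⁻¹.

k_a ≈ 2.55 d⁻¹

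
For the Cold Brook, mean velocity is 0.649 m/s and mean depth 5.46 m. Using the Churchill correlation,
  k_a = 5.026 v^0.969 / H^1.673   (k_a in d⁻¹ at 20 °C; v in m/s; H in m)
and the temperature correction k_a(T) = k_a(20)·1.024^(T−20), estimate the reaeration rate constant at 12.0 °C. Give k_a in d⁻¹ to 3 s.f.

k_a(20) = 5.026 × 0.649^0.969 / 5.46^1.673 = 5.026 × 0.6578 / 17.11 = 0.1932 d⁻¹.
k_a(12.0) = 0.1932 × 1.024^(12.0−20) = 0.1932 × 0.8272 = 0.1598 d⁻¹.

k_a ≈ 0.160 d⁻¹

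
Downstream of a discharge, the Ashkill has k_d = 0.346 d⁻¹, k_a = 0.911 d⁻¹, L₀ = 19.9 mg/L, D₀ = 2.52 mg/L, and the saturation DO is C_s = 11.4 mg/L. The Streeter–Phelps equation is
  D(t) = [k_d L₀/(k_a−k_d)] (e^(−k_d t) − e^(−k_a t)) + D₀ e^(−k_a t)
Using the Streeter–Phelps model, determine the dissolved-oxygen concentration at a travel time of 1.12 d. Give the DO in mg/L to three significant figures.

DO ≈ 6.61 mg/L

k_d L₀/(k_a−k_d) = 0.346×19.9/(0.911−0.346) = 6.885/0.5650 = 12.19 mg/L.
e^(−k_d t) = e^(−0.346×1.120) = 0.6787; e^(−k_a t) = e^(−0.911×1.120) = 0.3605.
D = 12.19 × (0.6787 − 0.3605) + 2.52 × 0.3605 = 3.878 + 0.9084 = 4.787 mg/L.
DO = C_s − D = 11.4 − 4.787 = 6.613 mg/L.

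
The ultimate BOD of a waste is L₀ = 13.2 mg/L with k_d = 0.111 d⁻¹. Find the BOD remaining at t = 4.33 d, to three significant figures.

L_t = L₀ e^(−k_d t) = 13.2 × e^(−0.111×4.33) = 13.2 × 0.6184 = 8.163 mg/L.

L ≈ 8.16 mg/L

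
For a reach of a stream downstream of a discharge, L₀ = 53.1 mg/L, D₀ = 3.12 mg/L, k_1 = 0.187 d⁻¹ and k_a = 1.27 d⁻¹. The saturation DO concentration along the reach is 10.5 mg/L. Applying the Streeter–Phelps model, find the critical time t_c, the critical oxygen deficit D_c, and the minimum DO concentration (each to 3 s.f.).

t_c ≈ 1.38 d; D_c ≈ 6.03 mg/L; min DO ≈ 4.47 mg/L

With k_a/k_1 = 6.791 and 1 − D₀(k_a−k_1)/(k_1 L₀) = 0.6597,
t_c = ln(6.791 × 0.6597) / (1.27 − 0.187) = ln(4.480) / 1.083 = 1.500/1.083 = 1.385 d.
L(t_c) = L₀ e^(−k_1 t_c) = 53.1 × 0.7719 = 40.99 mg/L, and at the critical point k_a D_c = k_1 L, so D_c = (0.187/1.27) × 40.99 = 6.035 mg/L.
Minimum DO = C_s − D_c = 10.5 − 6.035 = 4.465 mg/L.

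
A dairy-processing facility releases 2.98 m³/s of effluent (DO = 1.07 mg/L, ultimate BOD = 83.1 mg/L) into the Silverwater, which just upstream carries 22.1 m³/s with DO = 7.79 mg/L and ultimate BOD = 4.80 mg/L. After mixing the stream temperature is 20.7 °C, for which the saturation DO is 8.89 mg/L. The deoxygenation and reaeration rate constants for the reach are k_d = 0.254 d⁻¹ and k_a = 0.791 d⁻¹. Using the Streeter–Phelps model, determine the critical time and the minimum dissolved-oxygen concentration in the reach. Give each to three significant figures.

Mixed DO = (22.1×7.79 + 2.98×1.07)/(22.1+2.98) = 175.3/25.08 = 6.992 mg/L.
Mixed L₀ = (22.1×4.80 + 2.98×83.1)/(25.08) = 353.7/25.08 = 14.10 mg/L.
Initial deficit D₀ = C_s − DO₀ = 8.89 − 6.992 = 1.898 mg/L.
t_c = (1/0.5370) ln[(0.791/0.254)(1 − 1.898×0.5370/(0.254×14.10))] = 1.862 × ln(2.228) = 1.492 d.
D_c = (0.254/0.791) × 14.10 × e^(−0.254×1.492) = 0.3211 × 14.10 × 0.6846 = 3.100 mg/L.
Minimum DO = 8.89 − 3.100 = 5.790 mg/L.

t_c ≈ 1.49 d; minimum DO ≈ 5.79 mg/L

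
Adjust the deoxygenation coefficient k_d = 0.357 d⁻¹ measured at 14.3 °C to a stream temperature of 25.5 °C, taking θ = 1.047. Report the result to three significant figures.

k_d(T₂) = k_d(T₁) · θ^(T₂−T₁) = 0.357 × 1.047^(25.5−14.3)
= 0.357 × 1.047^11.2 = 0.357 × 1.673 = 0.5971 d⁻¹.

k_d ≈ 0.597 d⁻¹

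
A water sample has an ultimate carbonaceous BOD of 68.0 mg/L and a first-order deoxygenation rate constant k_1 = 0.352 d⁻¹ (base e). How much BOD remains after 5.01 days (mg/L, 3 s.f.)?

L ≈ 11.7 mg/L

L_t = L₀ e^(−k_1 t) = 68.0 × e^(−0.352×5.01) = 68.0 × 0.1714 = 11.66 mg/L.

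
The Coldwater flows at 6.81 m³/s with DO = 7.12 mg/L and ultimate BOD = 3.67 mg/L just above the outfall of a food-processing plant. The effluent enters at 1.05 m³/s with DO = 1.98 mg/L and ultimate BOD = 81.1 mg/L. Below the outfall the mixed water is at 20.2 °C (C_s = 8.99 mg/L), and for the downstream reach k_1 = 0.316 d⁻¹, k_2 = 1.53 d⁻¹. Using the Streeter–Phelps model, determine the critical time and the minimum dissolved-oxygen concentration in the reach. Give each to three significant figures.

t_c ≈ 0.305 d; minimum DO ≈ 6.36 mg/L

Mixed DO = (6.81×7.12 + 1.05×1.98)/(6.81+1.05) = 50.57/7.860 = 6.433 mg/L.
Mixed L₀ = (6.81×3.67 + 1.05×81.1)/(7.860) = 110.1/7.860 = 14.01 mg/L.
Initial deficit D₀ = C_s − DO₀ = 8.99 − 6.433 = 2.557 mg/L.
t_c = (1/1.214) ln[(1.53/0.316)(1 − 2.557×1.214/(0.316×14.01))] = 0.8237 × ln(1.448) = 0.3051 d.
D_c = (0.316/1.53) × 14.01 × e^(−0.316×0.3051) = 0.2065 × 14.01 × 0.9081 = 2.628 mg/L.
Minimum DO = 8.99 − 2.628 = 6.362 mg/L.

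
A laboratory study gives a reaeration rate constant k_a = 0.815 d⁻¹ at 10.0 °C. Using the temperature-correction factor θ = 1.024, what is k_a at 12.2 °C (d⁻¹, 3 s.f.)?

k_a(T₂) = k_a(T₁) · θ^(T₂−T₁) = 0.815 × 1.024^(12.2−10.0)
= 0.815 × 1.024^2.20 = 0.815 × 1.054 = 0.8587 d⁻¹.

k_a ≈ 0.859 d⁻¹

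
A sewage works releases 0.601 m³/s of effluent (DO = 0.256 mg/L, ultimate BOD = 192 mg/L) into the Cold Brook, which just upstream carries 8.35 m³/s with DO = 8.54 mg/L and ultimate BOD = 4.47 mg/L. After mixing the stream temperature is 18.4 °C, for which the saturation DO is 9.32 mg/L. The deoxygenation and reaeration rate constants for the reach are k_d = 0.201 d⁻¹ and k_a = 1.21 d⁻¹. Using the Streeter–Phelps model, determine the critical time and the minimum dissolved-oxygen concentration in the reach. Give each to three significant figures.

t_c ≈ 1.28 d; minimum DO ≈ 7.13 mg/L

Mixed DO = (8.35×8.54 + 0.601×0.256)/(8.35+0.601) = 71.46/8.951 = 7.984 mg/L.
Mixed L₀ = (8.35×4.47 + 0.601×192)/(8.951) = 152.7/8.951 = 17.06 mg/L.
Initial deficit D₀ = C_s − DO₀ = 9.32 − 7.984 = 1.336 mg/L.
t_c = (1/1.009) ln[(1.21/0.201)(1 − 1.336×1.009/(0.201×17.06))] = 0.9911 × ln(3.653) = 1.284 d.
D_c = (0.201/1.21) × 17.06 × e^(−0.201×1.284) = 0.1661 × 17.06 × 0.7725 = 2.189 mg/L.
Minimum DO = 9.32 − 2.189 = 7.131 mg/L.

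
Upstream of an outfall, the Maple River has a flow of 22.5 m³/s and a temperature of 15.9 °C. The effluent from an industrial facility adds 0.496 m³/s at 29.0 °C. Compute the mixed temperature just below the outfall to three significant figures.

16.2 °C

Flow-weighted mixing: C = (Q_r C_r + Q_w C_w)/(Q_r + Q_w)
= (22.5×15.9 + 0.496×29.0)/(22.5 + 0.496) = 372.1/23.00 = 16.18 °C.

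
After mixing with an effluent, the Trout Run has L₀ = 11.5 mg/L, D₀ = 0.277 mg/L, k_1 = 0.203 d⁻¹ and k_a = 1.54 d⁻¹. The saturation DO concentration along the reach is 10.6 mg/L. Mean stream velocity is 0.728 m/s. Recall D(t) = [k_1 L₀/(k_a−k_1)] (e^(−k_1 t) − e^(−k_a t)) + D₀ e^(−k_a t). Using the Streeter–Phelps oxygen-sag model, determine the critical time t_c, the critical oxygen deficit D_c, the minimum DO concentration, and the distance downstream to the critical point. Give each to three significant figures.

t_c ≈ 1.39 d; D_c ≈ 1.14 mg/L; min DO ≈ 9.46 mg/L; x_c ≈ 87.2 km

At the critical point dD/dt = 0, so k_1 L₀ e^(−k_1 t) = k_a D. Substituting D(t) from the Streeter–Phelps equation and solving for t gives
t_c = ln[(k_a/k_1)(1 − D₀(k_a−k_1)/(k_1 L₀))] / (k_a−k_1).
Here k_a−k_1 = 1.337 d⁻¹ and 1 − D₀(k_a−k_1)/(k_1 L₀) = 1 − 0.277×1.337/(0.203×11.5) = 0.8414, so
t_c = ln(7.586 × 0.8414) / 1.337 = 1.854 / 1.337 = 1.386 d.
D_c = (k_1/k_a) L₀ e^(−k_1 t_c) = (0.203/1.54) × 11.5 × e^(−0.203×1.386) = 0.1318 × 11.5 × 0.7547 = 1.144 mg/L.
Minimum DO = C_s − D_c = 10.6 − 1.144 = 9.456 mg/L.
x_c = v t_c = 0.728 m/s × 1.386 d × 86400 s/d = 87200 m ≈ 87.2 km.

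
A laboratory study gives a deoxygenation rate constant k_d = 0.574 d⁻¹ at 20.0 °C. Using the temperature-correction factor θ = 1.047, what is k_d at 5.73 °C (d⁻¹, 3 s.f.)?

k_d(T₂) = k_d(T₁) · θ^(T₂−T₁) = 0.574 × 1.047^(5.73−20.0)
= 0.574 × 1.047^-14.3 = 0.574 × 0.5192 = 0.2980 d⁻¹.

k_d ≈ 0.298 d⁻¹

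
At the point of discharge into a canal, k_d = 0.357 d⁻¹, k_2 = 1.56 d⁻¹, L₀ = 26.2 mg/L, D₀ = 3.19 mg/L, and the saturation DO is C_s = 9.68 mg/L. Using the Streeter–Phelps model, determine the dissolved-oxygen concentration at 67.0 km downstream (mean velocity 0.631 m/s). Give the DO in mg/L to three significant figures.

Travel time t = x/v = 67.0 km / (0.631 m/s) = 67000 m / 0.631 m/s = 106200 s = 1.229 d.
k_d L₀/(k_2−k_d) = 0.357×26.2/(1.56−0.357) = 9.353/1.203 = 7.775 mg/L.
e^(−k_d t) = e^(−0.357×1.229) = 0.6449; e^(−k_2 t) = e^(−1.56×1.229) = 0.1470.
D = 7.775 × (0.6449 − 0.1470) + 3.19 × 0.1470 = 3.871 + 0.4690 = 4.340 mg/L.
DO = C_s − D = 9.68 − 4.340 = 5.340 mg/L.

DO ≈ 5.34 mg/L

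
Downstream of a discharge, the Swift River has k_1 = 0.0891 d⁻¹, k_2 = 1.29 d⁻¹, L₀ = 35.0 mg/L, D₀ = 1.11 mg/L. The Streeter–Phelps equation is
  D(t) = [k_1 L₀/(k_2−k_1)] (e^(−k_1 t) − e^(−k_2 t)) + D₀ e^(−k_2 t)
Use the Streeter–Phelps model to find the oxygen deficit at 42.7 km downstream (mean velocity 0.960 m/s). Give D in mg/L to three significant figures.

Travel time t = x/v = 42.7 km / (0.960 m/s) = 42700 m / 0.960 m/s = 44480 s = 0.5148 d.
k_1 L₀/(k_2−k_1) = 0.0891×35.0/(1.29−0.0891) = 3.119/1.201 = 2.597 mg/L.
e^(−k_1 t) = e^(−0.0891×0.5148) = 0.9552; e^(−k_2 t) = e^(−1.29×0.5148) = 0.5147.
D = 2.597 × (0.9552 − 0.5147) + 1.11 × 0.5147 = 1.144 + 0.5714 = 1.715 mg/L.

D ≈ 1.72 mg/L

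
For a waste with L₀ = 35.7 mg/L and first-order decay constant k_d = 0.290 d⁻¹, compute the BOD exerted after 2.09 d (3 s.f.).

y ≈ 16.2 mg/L

y_t = L₀(1 − e^(−k_d t)) = 35.7 × (1 − e^(−0.290×2.09))
= 35.7 × (1 − 0.5455) = 35.7 × 0.4545 = 16.23 mg/L.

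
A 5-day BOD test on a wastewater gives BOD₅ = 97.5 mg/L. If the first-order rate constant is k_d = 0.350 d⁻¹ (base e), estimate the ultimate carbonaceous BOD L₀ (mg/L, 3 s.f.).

BOD₅ = L₀(1 − e^(−5k_d)) ⇒ L₀ = BOD₅ / (1 − e^(−5×0.350))
= 97.5 / (1 − 0.1738) = 97.5 / 0.8262 = 118.0 mg/L.

L₀ ≈ 118 mg/L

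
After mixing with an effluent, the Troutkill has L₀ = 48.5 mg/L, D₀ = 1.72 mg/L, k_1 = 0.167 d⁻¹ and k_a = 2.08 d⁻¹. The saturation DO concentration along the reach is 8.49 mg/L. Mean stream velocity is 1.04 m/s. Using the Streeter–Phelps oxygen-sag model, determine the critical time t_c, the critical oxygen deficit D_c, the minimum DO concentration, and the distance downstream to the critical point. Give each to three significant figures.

With k_a/k_1 = 12.46 and 1 − D₀(k_a−k_1)/(k_1 L₀) = 0.5938,
t_c = ln(12.46 × 0.5938) / (2.08 − 0.167) = ln(7.395) / 1.913 = 2.001/1.913 = 1.046 d.
D_c = (k_1/k_a) L₀ e^(−k_1 t_c) = (0.167/2.08) × 48.5 × e^(−0.167×1.046) = 0.08029 × 48.5 × 0.8397 = 3.270 mg/L.
Minimum DO = C_s − D_c = 8.49 − 3.270 = 5.220 mg/L.
x_c = v t_c = 1.04 m/s × 1.046 d × 86400 s/d = 93980 m ≈ 94.0 km.

t_c ≈ 1.05 d; D_c ≈ 3.27 mg/L; min DO ≈ 5.22 mg/L; x_c ≈ 94.0 km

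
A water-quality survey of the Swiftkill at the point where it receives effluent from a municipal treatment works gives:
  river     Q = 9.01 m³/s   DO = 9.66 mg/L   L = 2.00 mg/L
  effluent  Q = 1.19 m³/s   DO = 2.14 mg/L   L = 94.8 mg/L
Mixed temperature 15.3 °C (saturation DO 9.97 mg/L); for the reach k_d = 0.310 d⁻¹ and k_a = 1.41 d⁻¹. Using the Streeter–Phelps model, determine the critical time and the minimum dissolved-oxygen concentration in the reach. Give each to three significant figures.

Mixed DO = (9.01×9.66 + 1.19×2.14)/(9.01+1.19) = 89.58/10.20 = 8.783 mg/L.
Mixed L₀ = (9.01×2.00 + 1.19×94.8)/(10.20) = 130.8/10.20 = 12.83 mg/L.
Initial deficit D₀ = C_s − DO₀ = 9.97 − 8.783 = 1.187 mg/L.
t_c = (1/1.100) ln[(1.41/0.310)(1 − 1.187×1.100/(0.310×12.83))] = 0.9091 × ln(3.054) = 1.015 d.
D_c = (0.310/1.41) × 12.83 × e^(−0.310×1.015) = 0.2199 × 12.83 × 0.7300 = 2.059 mg/L.
Minimum DO = 9.97 − 2.059 = 7.911 mg/L.

t_c ≈ 1.02 d; minimum DO ≈ 7.91 mg/L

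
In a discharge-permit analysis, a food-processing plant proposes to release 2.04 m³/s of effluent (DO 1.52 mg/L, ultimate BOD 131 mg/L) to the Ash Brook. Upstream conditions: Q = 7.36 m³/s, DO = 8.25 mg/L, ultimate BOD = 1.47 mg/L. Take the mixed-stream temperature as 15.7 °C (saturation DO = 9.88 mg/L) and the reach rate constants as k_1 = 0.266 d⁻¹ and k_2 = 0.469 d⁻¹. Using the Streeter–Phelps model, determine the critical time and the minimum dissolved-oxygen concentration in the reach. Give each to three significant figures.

t_c ≈ 2.38 d; minimum DO ≈ 0.982 mg/L

Mixed DO = (7.36×8.25 + 2.04×1.52)/(7.36+2.04) = 63.82/9.400 = 6.789 mg/L.
Mixed L₀ = (7.36×1.47 + 2.04×131)/(9.400) = 278.1/9.400 = 29.58 mg/L.
Initial deficit D₀ = C_s − DO₀ = 9.88 − 6.789 = 3.091 mg/L.
t_c = (1/0.2030) ln[(0.469/0.266)(1 − 3.091×0.2030/(0.266×29.58))] = 4.926 × ln(1.623) = 2.384 d.
D_c = (0.266/0.469) × 29.58 × e^(−0.266×2.384) = 0.5672 × 29.58 × 0.5303 = 8.898 mg/L.
Minimum DO = 9.88 − 8.898 = 0.9823 mg/L.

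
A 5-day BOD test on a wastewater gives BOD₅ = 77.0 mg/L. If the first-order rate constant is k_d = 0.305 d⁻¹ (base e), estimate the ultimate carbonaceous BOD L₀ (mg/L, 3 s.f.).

L₀ ≈ 98.4 mg/L

BOD₅ = L₀(1 − e^(−5k_d)) ⇒ L₀ = BOD₅ / (1 − e^(−5×0.305))
= 77.0 / (1 − 0.2176) = 77.0 / 0.7824 = 98.42 mg/L.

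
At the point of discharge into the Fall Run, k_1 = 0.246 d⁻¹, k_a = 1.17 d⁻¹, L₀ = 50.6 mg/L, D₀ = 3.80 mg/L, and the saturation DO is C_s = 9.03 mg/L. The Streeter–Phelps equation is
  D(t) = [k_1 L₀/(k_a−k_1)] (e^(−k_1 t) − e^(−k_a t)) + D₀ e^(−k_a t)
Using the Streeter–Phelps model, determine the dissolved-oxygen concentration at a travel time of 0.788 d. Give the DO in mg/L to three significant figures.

k_1 L₀/(k_a−k_1) = 0.246×50.6/(1.17−0.246) = 12.45/0.9240 = 13.47 mg/L.
e^(−k_1 t) = e^(−0.246×0.7880) = 0.8238; e^(−k_a t) = e^(−1.17×0.7880) = 0.3977.
D = 13.47 × (0.8238 − 0.3977) + 3.80 × 0.3977 = 5.739 + 1.511 = 7.251 mg/L.
DO = C_s − D = 9.03 − 7.251 = 1.779 mg/L.

DO ≈ 1.78 mg/L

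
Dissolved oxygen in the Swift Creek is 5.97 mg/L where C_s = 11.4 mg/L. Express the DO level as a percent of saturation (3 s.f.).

% saturation = C/C_s × 100 = 5.97/11.4 × 100 = 52.4 %.

52.4 % saturation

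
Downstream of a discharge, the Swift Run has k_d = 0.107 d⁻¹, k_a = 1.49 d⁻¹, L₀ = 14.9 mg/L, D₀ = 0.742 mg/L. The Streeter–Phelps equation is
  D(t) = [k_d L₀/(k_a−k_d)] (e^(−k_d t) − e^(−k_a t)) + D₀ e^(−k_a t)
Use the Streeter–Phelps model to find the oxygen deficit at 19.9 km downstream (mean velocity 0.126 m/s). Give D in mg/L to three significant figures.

Travel time t = x/v = 19.9 km / (0.126 m/s) = 19900 m / 0.126 m/s = 157900 s = 1.828 d.
k_d L₀/(k_a−k_d) = 0.107×14.9/(1.49−0.107) = 1.594/1.383 = 1.153 mg/L.
e^(−k_d t) = e^(−0.107×1.828) = 0.8223; e^(−k_a t) = e^(−1.49×1.828) = 0.06563.
D = 1.153 × (0.8223 − 0.06563) + 0.742 × 0.06563 = 0.8723 + 0.04870 = 0.9210 mg/L.

D ≈ 0.921 mg/L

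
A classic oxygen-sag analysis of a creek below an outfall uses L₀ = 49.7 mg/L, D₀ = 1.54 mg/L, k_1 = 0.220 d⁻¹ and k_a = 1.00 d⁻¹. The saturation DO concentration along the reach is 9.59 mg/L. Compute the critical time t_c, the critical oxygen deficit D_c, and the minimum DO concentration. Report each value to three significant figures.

t_c = [1/(k_a−k_1)] ln[(k_a/k_1)(1 − D₀(k_a−k_1)/(k_1 L₀))]
= [1/(1.00−0.220)] ln[(1.00/0.220)(1 − 1.54×0.7800/(0.220×49.7))]
= (1/0.7800) ln[4.545 × 0.8901] = 1.282 × ln(4.046) = 1.282 × 1.398 = 1.792 d.
D_c = (k_1/k_a) L₀ e^(−k_1 t_c) = (0.220/1.00) × 49.7 × e^(−0.220×1.792) = 0.2200 × 49.7 × 0.6742 = 7.372 mg/L.
Minimum DO = C_s − D_c = 9.59 − 7.372 = 2.218 mg/L.

t_c ≈ 1.79 d; D_c ≈ 7.37 mg/L; min DO ≈ 2.22 mg/L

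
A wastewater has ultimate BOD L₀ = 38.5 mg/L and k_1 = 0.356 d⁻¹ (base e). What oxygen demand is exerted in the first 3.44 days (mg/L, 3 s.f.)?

y ≈ 27.2 mg/L

y_t = L₀(1 − e^(−k_1 t)) = 38.5 × (1 − e^(−0.356×3.44))
= 38.5 × (1 − 0.2939) = 38.5 × 0.7061 = 27.19 mg/L.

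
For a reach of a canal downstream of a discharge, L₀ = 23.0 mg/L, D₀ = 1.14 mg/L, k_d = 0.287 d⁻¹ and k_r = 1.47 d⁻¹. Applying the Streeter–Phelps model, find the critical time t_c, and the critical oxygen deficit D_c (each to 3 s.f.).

t_c ≈ 1.19 d; D_c ≈ 3.19 mg/L

With k_r/k_d = 5.122 and 1 − D₀(k_r−k_d)/(k_d L₀) = 0.7957,
t_c = ln(5.122 × 0.7957) / (1.47 − 0.287) = ln(4.076) / 1.183 = 1.405/1.183 = 1.188 d.
L(t_c) = L₀ e^(−k_d t_c) = 23.0 × 0.7112 = 16.36 mg/L, and at the critical point k_r D_c = k_d L, so D_c = (0.287/1.47) × 16.36 = 3.193 mg/L.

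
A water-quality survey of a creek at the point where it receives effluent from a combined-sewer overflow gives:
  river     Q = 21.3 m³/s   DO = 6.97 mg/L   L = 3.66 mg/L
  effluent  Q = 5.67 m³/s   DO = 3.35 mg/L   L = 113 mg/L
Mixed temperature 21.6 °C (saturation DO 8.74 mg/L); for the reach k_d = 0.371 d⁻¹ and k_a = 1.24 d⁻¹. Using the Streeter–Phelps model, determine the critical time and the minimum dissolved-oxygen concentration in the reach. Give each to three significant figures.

t_c ≈ 1.10 d; minimum DO ≈ 3.44 mg/L

Mixed DO = (21.3×6.97 + 5.67×3.35)/(21.3+5.67) = 167.5/26.97 = 6.209 mg/L.
Mixed L₀ = (21.3×3.66 + 5.67×113)/(26.97) = 718.7/26.97 = 26.65 mg/L.
Initial deficit D₀ = C_s − DO₀ = 8.74 − 6.209 = 2.531 mg/L.
t_c = (1/0.8690) ln[(1.24/0.371)(1 − 2.531×0.8690/(0.371×26.65))] = 1.151 × ln(2.599) = 1.099 d.
D_c = (0.371/1.24) × 26.65 × e^(−0.371×1.099) = 0.2992 × 26.65 × 0.6652 = 5.303 mg/L.
Minimum DO = 8.74 − 5.303 = 3.437 mg/L.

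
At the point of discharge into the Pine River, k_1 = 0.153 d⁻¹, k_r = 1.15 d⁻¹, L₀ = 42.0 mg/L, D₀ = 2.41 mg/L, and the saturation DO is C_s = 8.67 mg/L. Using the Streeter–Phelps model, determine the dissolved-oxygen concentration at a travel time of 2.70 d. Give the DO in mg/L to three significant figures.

DO ≈ 4.59 mg/L

k_1 L₀/(k_r−k_1) = 0.153×42.0/(1.15−0.153) = 6.426/0.9970 = 6.445 mg/L.
e^(−k_1 t) = e^(−0.153×2.700) = 0.6616; e^(−k_r t) = e^(−1.15×2.700) = 0.04482.
D = 6.445 × (0.6616 − 0.04482) + 2.41 × 0.04482 = 3.975 + 0.1080 = 4.083 mg/L.
DO = C_s − D = 8.67 − 4.083 = 4.587 mg/L.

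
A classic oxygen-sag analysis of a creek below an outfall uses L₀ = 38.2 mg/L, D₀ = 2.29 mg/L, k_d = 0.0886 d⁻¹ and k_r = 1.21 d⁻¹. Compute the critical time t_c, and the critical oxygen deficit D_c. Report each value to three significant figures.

t_c ≈ 1.06 d; D_c ≈ 2.55 mg/L

At the critical point dD/dt = 0, so k_d L₀ e^(−k_d t) = k_r D. Substituting D(t) from the Streeter–Phelps equation and solving for t gives
t_c = ln[(k_r/k_d)(1 − D₀(k_r−k_d)/(k_d L₀))] / (k_r−k_d).
Here k_r−k_d = 1.121 d⁻¹ and 1 − D₀(k_r−k_d)/(k_d L₀) = 1 − 2.29×1.121/(0.0886×38.2) = 0.2412, so
t_c = ln(13.66 × 0.2412) / 1.121 = 1.192 / 1.121 = 1.063 d.
L(t_c) = L₀ e^(−k_d t_c) = 38.2 × 0.9101 = 34.77 mg/L, and at the critical point k_r D_c = k_d L, so D_c = (0.0886/1.21) × 34.77 = 2.546 mg/L.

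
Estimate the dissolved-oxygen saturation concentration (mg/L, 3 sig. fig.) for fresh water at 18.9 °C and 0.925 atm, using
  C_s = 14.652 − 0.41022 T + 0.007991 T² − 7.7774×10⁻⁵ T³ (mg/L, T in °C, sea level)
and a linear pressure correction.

At sea level: C_s = 14.652 − 0.41022×18.9 + 0.007991×18.9² − 7.7774×10⁻⁵×18.9³ = 9.228 mg/L.
Pressure correction: C_s' = 9.228 × 0.925 = 8.536 mg/L.

C_s ≈ 8.54 mg/L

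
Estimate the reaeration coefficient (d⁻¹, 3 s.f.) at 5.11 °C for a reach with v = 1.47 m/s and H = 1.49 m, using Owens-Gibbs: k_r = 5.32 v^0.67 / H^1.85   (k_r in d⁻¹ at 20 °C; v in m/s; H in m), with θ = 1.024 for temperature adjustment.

k_r ≈ 2.31 d⁻¹

k_r(20) = 5.32 × 1.47^0.67 / 1.49^1.85 = 5.32 × 1.295 / 2.091 = 3.293 d⁻¹.
k_r(5.11) = 3.293 × 1.024^(5.11−20) = 3.293 × 0.7025 = 2.313 d⁻¹.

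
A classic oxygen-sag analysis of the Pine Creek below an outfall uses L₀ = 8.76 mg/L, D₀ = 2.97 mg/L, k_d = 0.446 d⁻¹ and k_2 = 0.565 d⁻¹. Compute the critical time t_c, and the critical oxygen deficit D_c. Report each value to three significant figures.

At the critical point dD/dt = 0, so k_d L₀ e^(−k_d t) = k_2 D. Substituting D(t) from the Streeter–Phelps equation and solving for t gives
t_c = ln[(k_2/k_d)(1 − D₀(k_2−k_d)/(k_d L₀))] / (k_2−k_d).
Here k_2−k_d = 0.1190 d⁻¹ and 1 − D₀(k_2−k_d)/(k_d L₀) = 1 − 2.97×0.1190/(0.446×8.76) = 0.9095, so
t_c = ln(1.267 × 0.9095) / 0.1190 = 0.1417 / 0.1190 = 1.191 d.
D_c = (k_d/k_2) L₀ e^(−k_d t_c) = (0.446/0.565) × 8.76 × e^(−0.446×1.191) = 0.7894 × 8.76 × 0.5880 = 4.066 mg/L.

t_c ≈ 1.19 d; D_c ≈ 4.07 mg/L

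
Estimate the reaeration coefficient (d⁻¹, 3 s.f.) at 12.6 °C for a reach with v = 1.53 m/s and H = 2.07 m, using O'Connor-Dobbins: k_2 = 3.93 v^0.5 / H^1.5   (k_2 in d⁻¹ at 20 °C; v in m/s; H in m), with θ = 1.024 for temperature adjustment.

k_2(20) = 3.93 × 1.53^0.5 / 2.07^1.5 = 3.93 × 1.237 / 2.978 = 1.632 d⁻¹.
k_2(12.6) = 1.632 × 1.024^(12.6−20) = 1.632 × 0.8390 = 1.370 d⁻¹.

k_2 ≈ 1.37 d⁻¹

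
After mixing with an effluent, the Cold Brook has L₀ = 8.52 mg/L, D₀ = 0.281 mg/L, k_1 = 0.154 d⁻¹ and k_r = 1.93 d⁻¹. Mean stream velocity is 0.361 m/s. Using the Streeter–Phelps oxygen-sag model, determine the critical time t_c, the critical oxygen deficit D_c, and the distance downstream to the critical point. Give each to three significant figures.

t_c ≈ 1.15 d; D_c ≈ 0.569 mg/L; x_c ≈ 36.0 km

At the critical point dD/dt = 0, so k_1 L₀ e^(−k_1 t) = k_r D. Substituting D(t) from the Streeter–Phelps equation and solving for t gives
t_c = ln[(k_r/k_1)(1 − D₀(k_r−k_1)/(k_1 L₀))] / (k_r−k_1).
Here k_r−k_1 = 1.776 d⁻¹ and 1 − D₀(k_r−k_1)/(k_1 L₀) = 1 − 0.281×1.776/(0.154×8.52) = 0.6196, so
t_c = ln(12.53 × 0.6196) / 1.776 = 2.050 / 1.776 = 1.154 d.
D_c = (k_1/k_r) L₀ e^(−k_1 t_c) = (0.154/1.93) × 8.52 × e^(−0.154×1.154) = 0.07979 × 8.52 × 0.8372 = 0.5691 mg/L.
x_c = v t_c = 0.361 m/s × 1.154 d × 86400 s/d = 36000 m ≈ 36.0 km.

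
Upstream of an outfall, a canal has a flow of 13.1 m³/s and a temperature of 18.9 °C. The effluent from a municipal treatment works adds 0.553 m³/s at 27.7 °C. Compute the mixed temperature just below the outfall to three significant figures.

19.3 °C

Flow-weighted mixing: C = (Q_r C_r + Q_w C_w)/(Q_r + Q_w)
= (13.1×18.9 + 0.553×27.7)/(13.1 + 0.553) = 262.9/13.65 = 19.26 °C.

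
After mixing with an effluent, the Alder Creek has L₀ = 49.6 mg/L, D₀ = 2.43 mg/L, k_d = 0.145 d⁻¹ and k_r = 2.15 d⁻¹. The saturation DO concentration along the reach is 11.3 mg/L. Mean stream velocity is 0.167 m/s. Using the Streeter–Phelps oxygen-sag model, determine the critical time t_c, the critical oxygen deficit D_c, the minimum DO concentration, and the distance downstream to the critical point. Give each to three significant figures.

t_c = [1/(k_r−k_d)] ln[(k_r/k_d)(1 − D₀(k_r−k_d)/(k_d L₀))]
= [1/(2.15−0.145)] ln[(2.15/0.145)(1 − 2.43×2.005/(0.145×49.6))]
= (1/2.005) ln[14.83 × 0.3226] = 0.4988 × ln(4.783) = 0.4988 × 1.565 = 0.7806 d.
D_c = (k_d/k_r) L₀ e^(−k_d t_c) = (0.145/2.15) × 49.6 × e^(−0.145×0.7806) = 0.06744 × 49.6 × 0.8930 = 2.987 mg/L.
Minimum DO = C_s − D_c = 11.3 − 2.987 = 8.313 mg/L.
x_c = v t_c = 0.167 m/s × 0.7806 d × 86400 s/d = 11260 m ≈ 11.3 km.

t_c ≈ 0.781 d; D_c ≈ 2.99 mg/L; min DO ≈ 8.31 mg/L; x_c ≈ 11.3 km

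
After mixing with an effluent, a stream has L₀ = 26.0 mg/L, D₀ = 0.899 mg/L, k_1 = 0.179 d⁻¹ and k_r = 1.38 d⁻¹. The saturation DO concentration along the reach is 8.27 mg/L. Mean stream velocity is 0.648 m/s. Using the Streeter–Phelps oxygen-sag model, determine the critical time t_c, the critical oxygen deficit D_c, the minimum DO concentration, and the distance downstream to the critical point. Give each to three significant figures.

At the critical point dD/dt = 0, so k_1 L₀ e^(−k_1 t) = k_r D. Substituting D(t) from the Streeter–Phelps equation and solving for t gives
t_c = ln[(k_r/k_1)(1 − D₀(k_r−k_1)/(k_1 L₀))] / (k_r−k_1).
Here k_r−k_1 = 1.201 d⁻¹ and 1 − D₀(k_r−k_1)/(k_1 L₀) = 1 − 0.899×1.201/(0.179×26.0) = 0.7680, so
t_c = ln(7.709 × 0.7680) / 1.201 = 1.778 / 1.201 = 1.481 d.
L(t_c) = L₀ e^(−k_1 t_c) = 26.0 × 0.7672 = 19.95 mg/L, and at the critical point k_r D_c = k_1 L, so D_c = (0.179/1.38) × 19.95 = 2.587 mg/L.
Minimum DO = C_s − D_c = 8.27 − 2.587 = 5.683 mg/L.
x_c = v t_c = 0.648 m/s × 1.481 d × 86400 s/d = 82910 m ≈ 82.9 km.

t_c ≈ 1.48 d; D_c ≈ 2.59 mg/L; min DO ≈ 5.68 mg/L; x_c ≈ 82.9 km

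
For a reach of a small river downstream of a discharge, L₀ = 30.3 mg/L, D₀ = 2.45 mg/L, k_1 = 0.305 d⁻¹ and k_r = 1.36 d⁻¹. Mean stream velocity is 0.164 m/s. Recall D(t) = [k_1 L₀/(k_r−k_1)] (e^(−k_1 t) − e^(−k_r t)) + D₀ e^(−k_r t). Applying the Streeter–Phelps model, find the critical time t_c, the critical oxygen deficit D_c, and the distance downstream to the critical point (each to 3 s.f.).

t_c ≈ 1.11 d; D_c ≈ 4.85 mg/L; x_c ≈ 15.7 km

With k_r/k_1 = 4.459 and 1 − D₀(k_r−k_1)/(k_1 L₀) = 0.7203,
t_c = ln(4.459 × 0.7203) / (1.36 − 0.305) = ln(3.212) / 1.055 = 1.167/1.055 = 1.106 d.
L(t_c) = L₀ e^(−k_1 t_c) = 30.3 × 0.7137 = 21.62 mg/L, and at the critical point k_r D_c = k_1 L, so D_c = (0.305/1.36) × 21.62 = 4.850 mg/L.
x_c = v t_c = 0.164 m/s × 1.106 d × 86400 s/d = 15670 m ≈ 15.7 km.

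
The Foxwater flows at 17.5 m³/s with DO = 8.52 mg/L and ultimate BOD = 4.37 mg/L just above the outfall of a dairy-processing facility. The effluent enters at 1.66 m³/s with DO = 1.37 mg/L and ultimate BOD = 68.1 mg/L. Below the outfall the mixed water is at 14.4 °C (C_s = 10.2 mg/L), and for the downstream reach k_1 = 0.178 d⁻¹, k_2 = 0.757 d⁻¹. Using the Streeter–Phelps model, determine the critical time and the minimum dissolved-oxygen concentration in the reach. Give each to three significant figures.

Mixed DO = (17.5×8.52 + 1.66×1.37)/(17.5+1.66) = 151.4/19.16 = 7.901 mg/L.
Mixed L₀ = (17.5×4.37 + 1.66×68.1)/(19.16) = 189.5/19.16 = 9.891 mg/L.
Initial deficit D₀ = C_s − DO₀ = 10.2 − 7.901 = 2.299 mg/L.
t_c = (1/0.5790) ln[(0.757/0.178)(1 − 2.299×0.5790/(0.178×9.891))] = 1.727 × ln(1.037) = 0.06263 d.
D_c = (0.178/0.757) × 9.891 × e^(−0.178×0.06263) = 0.2351 × 9.891 × 0.9889 = 2.300 mg/L.
Minimum DO = 10.2 − 2.300 = 7.900 mg/L.

t_c ≈ 0.0626 d; minimum DO ≈ 7.90 mg/L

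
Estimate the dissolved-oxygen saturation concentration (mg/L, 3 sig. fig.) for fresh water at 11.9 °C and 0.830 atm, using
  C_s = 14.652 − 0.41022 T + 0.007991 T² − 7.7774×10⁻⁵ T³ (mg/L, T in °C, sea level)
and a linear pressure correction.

At sea level: C_s = 14.652 − 0.41022×11.9 + 0.007991×11.9² − 7.7774×10⁻⁵×11.9³ = 10.77 mg/L.
Pressure correction: C_s' = 10.77 × 0.830 = 8.940 mg/L.

C_s ≈ 8.94 mg/L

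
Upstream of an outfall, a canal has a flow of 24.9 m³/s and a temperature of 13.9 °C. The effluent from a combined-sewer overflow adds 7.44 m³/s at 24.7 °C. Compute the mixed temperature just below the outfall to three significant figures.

16.4 °C

Flow-weighted mixing: C = (Q_r C_r + Q_w C_w)/(Q_r + Q_w)
= (24.9×13.9 + 7.44×24.7)/(24.9 + 7.44) = 529.9/32.34 = 16.38 °C.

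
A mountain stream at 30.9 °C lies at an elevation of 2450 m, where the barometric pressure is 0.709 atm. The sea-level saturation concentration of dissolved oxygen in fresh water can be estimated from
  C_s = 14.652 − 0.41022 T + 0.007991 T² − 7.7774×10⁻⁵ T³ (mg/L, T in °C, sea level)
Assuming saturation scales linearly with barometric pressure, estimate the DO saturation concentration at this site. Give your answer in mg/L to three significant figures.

At sea level: C_s = 14.652 − 0.41022×30.9 + 0.007991×30.9² − 7.7774×10⁻⁵×30.9³ = 7.311 mg/L.
Pressure correction: C_s' = 7.311 × 0.709 = 5.184 mg/L.

C_s ≈ 5.18 mg/L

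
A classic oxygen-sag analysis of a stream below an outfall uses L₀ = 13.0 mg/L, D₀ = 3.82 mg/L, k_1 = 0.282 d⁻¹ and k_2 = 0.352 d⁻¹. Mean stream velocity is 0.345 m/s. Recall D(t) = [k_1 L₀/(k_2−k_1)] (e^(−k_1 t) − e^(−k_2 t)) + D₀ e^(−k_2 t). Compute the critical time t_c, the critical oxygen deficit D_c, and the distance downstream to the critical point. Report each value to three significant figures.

t_c ≈ 2.09 d; D_c ≈ 5.78 mg/L; x_c ≈ 62.2 km

t_c = [1/(k_2−k_1)] ln[(k_2/k_1)(1 − D₀(k_2−k_1)/(k_1 L₀))]
= [1/(0.352−0.282)] ln[(0.352/0.282)(1 − 3.82×0.07000/(0.282×13.0))]
= (1/0.07000) ln[1.248 × 0.9271] = 14.29 × ln(1.157) = 14.29 × 0.1460 = 2.086 d.
L(t_c) = L₀ e^(−k_1 t_c) = 13.0 × 0.5554 = 7.220 mg/L, and at the critical point k_2 D_c = k_1 L, so D_c = (0.282/0.352) × 7.220 = 5.784 mg/L.
x_c = v t_c = 0.345 m/s × 2.086 d × 86400 s/d = 62170 m ≈ 62.2 km.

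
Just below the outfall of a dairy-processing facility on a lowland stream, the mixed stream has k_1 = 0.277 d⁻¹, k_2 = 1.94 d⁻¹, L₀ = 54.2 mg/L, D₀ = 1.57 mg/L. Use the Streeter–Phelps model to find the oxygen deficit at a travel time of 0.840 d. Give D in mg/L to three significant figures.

D ≈ 5.69 mg/L

k_1 L₀/(k_2−k_1) = 0.277×54.2/(1.94−0.277) = 15.01/1.663 = 9.028 mg/L.
e^(−k_1 t) = e^(−0.277×0.8400) = 0.7924; e^(−k_2 t) = e^(−1.94×0.8400) = 0.1960.
D = 9.028 × (0.7924 − 0.1960) + 1.57 × 0.1960 = 5.384 + 0.3077 = 5.692 mg/L.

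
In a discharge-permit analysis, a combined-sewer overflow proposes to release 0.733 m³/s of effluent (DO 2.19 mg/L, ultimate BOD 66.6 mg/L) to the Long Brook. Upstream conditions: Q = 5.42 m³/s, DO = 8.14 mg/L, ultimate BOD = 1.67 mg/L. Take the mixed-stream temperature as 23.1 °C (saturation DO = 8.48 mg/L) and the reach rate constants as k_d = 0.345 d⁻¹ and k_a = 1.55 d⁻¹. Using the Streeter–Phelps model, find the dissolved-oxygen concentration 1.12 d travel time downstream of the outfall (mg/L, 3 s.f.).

Mixed DO = (5.42×8.14 + 0.733×2.19)/(5.42+0.733) = 45.72/6.153 = 7.431 mg/L.
Mixed L₀ = (5.42×1.67 + 0.733×66.6)/(6.153) = 57.87/6.153 = 9.405 mg/L.
Initial deficit D₀ = C_s − DO₀ = 8.48 − 7.431 = 1.049 mg/L.
D(1.12) = [0.345×9.405/(1.55−0.345)](e^(−0.345×1.12) − e^(−1.55×1.12)) + 1.049 e^(−1.55×1.12)
= 2.693 × (0.6795 − 0.1762) + 1.049 × 0.1762 = 1.540 mg/L.
DO = 8.48 − 1.540 = 6.940 mg/L.

DO ≈ 6.94 mg/L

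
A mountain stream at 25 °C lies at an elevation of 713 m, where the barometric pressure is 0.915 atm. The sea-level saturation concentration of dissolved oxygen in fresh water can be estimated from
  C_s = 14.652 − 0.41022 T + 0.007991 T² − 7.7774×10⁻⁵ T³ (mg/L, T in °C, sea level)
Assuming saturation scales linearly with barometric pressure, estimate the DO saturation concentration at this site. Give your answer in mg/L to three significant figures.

At sea level: C_s = 14.652 − 0.41022×25 + 0.007991×25² − 7.7774×10⁻⁵×25³ = 8.176 mg/L.
Pressure correction: C_s' = 8.176 × 0.915 = 7.481 mg/L.

C_s ≈ 7.48 mg/L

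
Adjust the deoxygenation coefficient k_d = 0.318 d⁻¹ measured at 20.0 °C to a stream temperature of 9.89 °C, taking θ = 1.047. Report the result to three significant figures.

k_d ≈ 0.200 d⁻¹

k_d(T₂) = k_d(T₁) · θ^(T₂−T₁) = 0.318 × 1.047^(9.89−20.0)
= 0.318 × 1.047^-10.1 = 0.318 × 0.6285 = 0.1999 d⁻¹.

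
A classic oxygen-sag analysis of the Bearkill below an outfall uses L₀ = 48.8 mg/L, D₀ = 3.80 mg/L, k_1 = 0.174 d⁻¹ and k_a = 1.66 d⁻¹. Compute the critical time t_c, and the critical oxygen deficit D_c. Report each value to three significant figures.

At the critical point dD/dt = 0, so k_1 L₀ e^(−k_1 t) = k_a D. Substituting D(t) from the Streeter–Phelps equation and solving for t gives
t_c = ln[(k_a/k_1)(1 − D₀(k_a−k_1)/(k_1 L₀))] / (k_a−k_1).
Here k_a−k_1 = 1.486 d⁻¹ and 1 − D₀(k_a−k_1)/(k_1 L₀) = 1 − 3.80×1.486/(0.174×48.8) = 0.3350, so
t_c = ln(9.540 × 0.3350) / 1.486 = 1.162 / 1.486 = 0.7819 d.
D_c = (k_1/k_a) L₀ e^(−k_1 t_c) = (0.174/1.66) × 48.8 × e^(−0.174×0.7819) = 0.1048 × 48.8 × 0.8728 = 4.465 mg/L.

t_c ≈ 0.782 d; D_c ≈ 4.46 mg/L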